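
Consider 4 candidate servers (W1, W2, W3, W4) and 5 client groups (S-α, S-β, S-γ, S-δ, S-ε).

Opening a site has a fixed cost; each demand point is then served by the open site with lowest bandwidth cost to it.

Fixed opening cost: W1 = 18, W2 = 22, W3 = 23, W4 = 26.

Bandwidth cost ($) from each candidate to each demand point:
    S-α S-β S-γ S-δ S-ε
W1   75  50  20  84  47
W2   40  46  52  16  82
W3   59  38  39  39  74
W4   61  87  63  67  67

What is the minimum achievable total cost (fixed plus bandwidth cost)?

209

Open {W1, W2}: assign each demand point to its cheapest open site.
  S-α→W2 40, S-β→W2 46, S-γ→W1 20, S-δ→W2 16, S-ε→W1 47
  bandwidth cost 169, fixed 40 → total 209.
Compare {W1, W2, W3}: bandwidth cost 161 + fixed 63 = 224.
Compare {W1, W2, W4}: bandwidth cost 169 + fixed 66 = 235.
Compare {W1, W3}: bandwidth cost 203 + fixed 41 = 244.
All other subsets cost ≥ 224. Minimum total cost: 209.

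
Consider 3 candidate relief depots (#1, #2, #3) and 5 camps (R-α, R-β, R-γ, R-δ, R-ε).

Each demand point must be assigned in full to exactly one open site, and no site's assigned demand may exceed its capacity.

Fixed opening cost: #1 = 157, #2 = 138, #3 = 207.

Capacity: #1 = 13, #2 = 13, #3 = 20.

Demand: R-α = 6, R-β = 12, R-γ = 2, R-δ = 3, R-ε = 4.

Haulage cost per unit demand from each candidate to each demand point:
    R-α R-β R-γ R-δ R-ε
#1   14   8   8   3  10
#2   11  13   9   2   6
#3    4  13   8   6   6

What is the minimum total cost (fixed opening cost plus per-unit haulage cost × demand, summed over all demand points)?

542

Open {#1, #3}; cheapest assignment that respects the capacities:
  #1 (cap 13, load 12): R-β — cost 12×8 = 96
  #3 (cap 20, load 15): R-α, R-γ, R-δ, R-ε — cost 6×4 + 2×8 + 3×6 + 4×6 = 82
  Shipping 178, fixed 364 → total 542.
  Any other capacity-feasible assignment to {#1, #3} ships for at least 178.
Compare {#2, #3}: its best feasible assignment gives total 571.
Compare {#1, #2, #3}: its best feasible assignment gives total 668.
Every other set of open sites that can feasibly serve all demand totals ≥ 571 even under its best assignment. Minimum: 542.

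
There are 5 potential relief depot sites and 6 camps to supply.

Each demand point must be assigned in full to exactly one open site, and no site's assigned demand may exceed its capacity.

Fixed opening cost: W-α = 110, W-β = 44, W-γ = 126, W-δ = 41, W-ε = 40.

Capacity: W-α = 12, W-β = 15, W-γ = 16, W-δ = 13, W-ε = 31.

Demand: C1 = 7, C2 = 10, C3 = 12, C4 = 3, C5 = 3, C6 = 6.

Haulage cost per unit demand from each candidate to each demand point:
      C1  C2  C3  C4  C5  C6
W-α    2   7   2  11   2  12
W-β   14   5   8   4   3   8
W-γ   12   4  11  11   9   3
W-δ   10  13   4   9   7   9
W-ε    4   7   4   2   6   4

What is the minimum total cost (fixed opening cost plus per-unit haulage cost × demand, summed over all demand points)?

Open {W-β, W-ε}; cheapest assignment that respects the capacities:
  W-β (cap 15, load 13): C2, C5 — cost 10×5 + 3×3 = 59
  W-ε (cap 31, load 28): C1, C3, C4, C6 — cost 7×4 + 12×4 + 3×2 + 6×4 = 106
  Shipping 165, fixed 84 → total 249.
  Any other capacity-feasible assignment to {W-β, W-ε} ships for at least 165.
Compare {W-δ, W-ε}: its best feasible assignment gives total 275.
Compare {W-β, W-δ, W-ε}: its best feasible assignment gives total 290.
Every other set of open sites that can feasibly serve all demand totals ≥ 275 even under its best assignment. Minimum: 249.

249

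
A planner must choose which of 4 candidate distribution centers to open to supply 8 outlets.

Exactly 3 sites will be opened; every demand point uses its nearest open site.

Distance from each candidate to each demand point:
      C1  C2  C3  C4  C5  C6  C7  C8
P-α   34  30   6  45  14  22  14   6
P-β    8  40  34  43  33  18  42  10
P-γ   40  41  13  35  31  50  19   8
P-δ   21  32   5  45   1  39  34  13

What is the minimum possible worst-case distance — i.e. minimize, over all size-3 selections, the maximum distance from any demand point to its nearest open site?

35

Open {P-α, P-β, P-γ}.
  Farthest demand point is C4 at distance 35 (to P-γ); all others are ≤ 35.
With {P-α, P-γ, P-δ} the worst case is 35.
With {P-β, P-γ, P-δ} the worst case is 35.
No size-3 selection achieves below 35.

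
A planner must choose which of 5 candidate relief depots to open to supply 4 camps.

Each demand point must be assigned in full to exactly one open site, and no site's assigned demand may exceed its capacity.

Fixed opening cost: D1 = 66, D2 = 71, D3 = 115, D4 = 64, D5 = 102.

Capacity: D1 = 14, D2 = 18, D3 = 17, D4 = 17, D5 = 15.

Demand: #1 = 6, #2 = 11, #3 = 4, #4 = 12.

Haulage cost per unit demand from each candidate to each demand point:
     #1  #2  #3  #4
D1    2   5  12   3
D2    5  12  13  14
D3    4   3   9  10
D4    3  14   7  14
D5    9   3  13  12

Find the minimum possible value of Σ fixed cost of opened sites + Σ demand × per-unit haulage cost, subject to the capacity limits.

Open {D1, D4, D5}; cheapest assignment that respects the capacities:
  D1 (cap 14, load 12): #4 — cost 12×3 = 36
  D4 (cap 17, load 10): #1, #3 — cost 6×3 + 4×7 = 46
  D5 (cap 15, load 11): #2 — cost 11×3 = 33
  Shipping 115, fixed 232 → total 347.
  Any other capacity-feasible assignment to {D1, D4, D5} ships for at least 115.
Compare {D1, D3, D4}: its best feasible assignment gives total 360.
Compare {D1, D2, D3}: its best feasible assignment gives total 387.
Every other set of open sites that can feasibly serve all demand totals ≥ 360 even under its best assignment. Minimum: 347.

347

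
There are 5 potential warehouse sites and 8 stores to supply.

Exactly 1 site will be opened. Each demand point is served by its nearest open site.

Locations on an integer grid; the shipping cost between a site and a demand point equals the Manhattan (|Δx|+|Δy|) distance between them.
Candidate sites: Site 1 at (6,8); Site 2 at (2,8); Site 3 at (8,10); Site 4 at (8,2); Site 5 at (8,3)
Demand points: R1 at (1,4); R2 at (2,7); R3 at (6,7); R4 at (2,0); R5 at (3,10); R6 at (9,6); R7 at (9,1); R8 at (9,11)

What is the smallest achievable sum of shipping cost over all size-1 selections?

Open {Site 1}.
  R1→Site 1 9, R2→Site 1 5, R3→Site 1 1, R4→Site 1 12, R5→Site 1 5, R6→Site 1 5, R7→Site 1 10, R8→Site 1 6  ⇒ total 53.
Compare {Site 2}: total 55.
Compare {Site 5}: total 61.
No size-1 selection does better; minimum is 53.

53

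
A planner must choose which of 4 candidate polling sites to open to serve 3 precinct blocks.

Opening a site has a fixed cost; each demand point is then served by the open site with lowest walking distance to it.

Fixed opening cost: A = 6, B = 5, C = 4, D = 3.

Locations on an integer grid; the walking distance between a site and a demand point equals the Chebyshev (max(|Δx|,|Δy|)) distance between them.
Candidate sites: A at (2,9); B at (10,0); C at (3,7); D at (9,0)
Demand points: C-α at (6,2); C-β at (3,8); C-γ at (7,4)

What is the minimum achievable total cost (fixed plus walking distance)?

14

Open {C}: assign each demand point to its cheapest open site.
  C-α→C 5, C-β→C 1, C-γ→C 4
  walking distance 10, fixed 4 → total 14.
Compare {C, D}: walking distance 8 + fixed 7 = 15.
Compare {A, D}: walking distance 8 + fixed 9 = 17.
Compare {D}: walking distance 15 + fixed 3 = 18.
All other subsets cost ≥ 15. Minimum total cost: 14.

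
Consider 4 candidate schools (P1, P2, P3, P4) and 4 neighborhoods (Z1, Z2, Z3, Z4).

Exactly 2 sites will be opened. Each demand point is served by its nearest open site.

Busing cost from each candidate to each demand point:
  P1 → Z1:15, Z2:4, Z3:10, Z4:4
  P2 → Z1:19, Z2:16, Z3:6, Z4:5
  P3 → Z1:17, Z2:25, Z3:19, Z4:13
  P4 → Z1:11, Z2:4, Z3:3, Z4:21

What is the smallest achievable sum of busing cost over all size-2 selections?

Open {P1, P4}.
  Z1→P4 11, Z2→P1 4, Z3→P4 3, Z4→P1 4  ⇒ total 22.
Compare {P2, P4}: total 23.
Compare {P1, P2}: total 29.
No size-2 selection does better; minimum is 22.

22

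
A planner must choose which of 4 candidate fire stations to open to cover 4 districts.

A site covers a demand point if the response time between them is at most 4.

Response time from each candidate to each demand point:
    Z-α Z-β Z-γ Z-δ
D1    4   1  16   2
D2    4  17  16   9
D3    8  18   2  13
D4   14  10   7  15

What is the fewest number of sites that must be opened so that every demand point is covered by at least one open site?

2

Coverage sets (demand points within 4 of each site):
  D1: {Z-α, Z-β, Z-δ}
  D2: {Z-α}
  D3: {Z-γ}
  D4: {}
No single site covers all 4 demand points.
But {D1, D3} covers everything, so the minimum is 2.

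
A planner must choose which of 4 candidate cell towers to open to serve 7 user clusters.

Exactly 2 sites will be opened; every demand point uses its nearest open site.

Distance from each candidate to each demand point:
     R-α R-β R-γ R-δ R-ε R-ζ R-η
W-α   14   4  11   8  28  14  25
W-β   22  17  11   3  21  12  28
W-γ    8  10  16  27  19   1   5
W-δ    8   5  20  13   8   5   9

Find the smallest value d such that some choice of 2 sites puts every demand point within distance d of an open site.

11

Open {W-α, W-δ}.
  Farthest demand point is R-γ at distance 11 (to W-α); all others are ≤ 11.
With {W-β, W-δ} the worst case is 11.
With {W-γ, W-δ} the worst case is 16.
No size-2 selection achieves below 11.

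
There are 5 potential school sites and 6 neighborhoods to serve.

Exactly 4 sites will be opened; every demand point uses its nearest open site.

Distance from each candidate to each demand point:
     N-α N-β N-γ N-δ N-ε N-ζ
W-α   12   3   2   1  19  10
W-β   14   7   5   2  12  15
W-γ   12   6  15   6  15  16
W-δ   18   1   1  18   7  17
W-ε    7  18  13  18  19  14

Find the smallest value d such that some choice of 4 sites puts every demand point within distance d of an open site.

Open {W-α, W-β, W-δ, W-ε}.
  Farthest demand point is N-ζ at distance 10 (to W-α); all others are ≤ 10.
With {W-α, W-γ, W-δ, W-ε} the worst case is 10.
With {W-α, W-β, W-γ, W-δ} the worst case is 12.
No size-4 selection achieves below 10.

10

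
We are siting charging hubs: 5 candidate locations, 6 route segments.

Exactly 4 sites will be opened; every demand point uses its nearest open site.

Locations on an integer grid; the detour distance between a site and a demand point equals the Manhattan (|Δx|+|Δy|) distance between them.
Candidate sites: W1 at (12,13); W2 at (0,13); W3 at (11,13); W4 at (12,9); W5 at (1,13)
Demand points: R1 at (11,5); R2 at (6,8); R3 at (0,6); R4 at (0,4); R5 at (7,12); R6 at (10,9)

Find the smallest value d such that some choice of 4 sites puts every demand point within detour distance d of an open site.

9

Open {W1, W2, W3, W4}.
  Farthest demand point is R4 at detour distance 9 (to W2); all others are ≤ 9.
With {W1, W2, W4, W5} the worst case is 9.
With {W2, W3, W4, W5} the worst case is 9.
No size-4 selection achieves below 9.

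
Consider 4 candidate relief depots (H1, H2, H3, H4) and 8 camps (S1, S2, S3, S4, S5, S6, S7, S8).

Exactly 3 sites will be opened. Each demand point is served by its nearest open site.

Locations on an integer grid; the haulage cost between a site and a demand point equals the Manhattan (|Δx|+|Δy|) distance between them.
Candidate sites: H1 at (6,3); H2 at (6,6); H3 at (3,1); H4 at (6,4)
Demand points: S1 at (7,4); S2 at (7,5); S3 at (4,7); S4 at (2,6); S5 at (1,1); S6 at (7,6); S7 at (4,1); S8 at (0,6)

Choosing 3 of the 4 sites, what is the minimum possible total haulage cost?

Open {H2, H3, H4}.
  S1→H4 1, S2→H2 2, S3→H2 3, S4→H2 4, S5→H3 2, S6→H2 1, S7→H3 1, S8→H2 6  ⇒ total 20.
Compare {H1, H2, H3}: total 21.
Compare {H1, H2, H4}: total 28.
No size-3 selection does better; minimum is 20.

20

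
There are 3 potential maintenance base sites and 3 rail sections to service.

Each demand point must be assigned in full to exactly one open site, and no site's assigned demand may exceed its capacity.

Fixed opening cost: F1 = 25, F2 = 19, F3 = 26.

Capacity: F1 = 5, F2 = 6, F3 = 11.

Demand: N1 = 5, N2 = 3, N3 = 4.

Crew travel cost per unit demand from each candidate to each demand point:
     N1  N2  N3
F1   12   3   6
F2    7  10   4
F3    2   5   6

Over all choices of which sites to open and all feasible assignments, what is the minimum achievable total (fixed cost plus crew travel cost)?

Open {F2, F3}; cheapest assignment that respects the capacities:
  F2 (cap 6, load 4): N3 — cost 4×4 = 16
  F3 (cap 11, load 8): N1, N2 — cost 5×2 + 3×5 = 25
  Shipping 41, fixed 45 → total 86.
  Any other capacity-feasible assignment to {F2, F3} ships for at least 41.
Compare {F1, F3}: its best feasible assignment gives total 94.
Compare {F1, F2, F3}: its best feasible assignment gives total 105.
Every other set of open sites that can feasibly serve all demand totals ≥ 94 even under its best assignment. Minimum: 86.

86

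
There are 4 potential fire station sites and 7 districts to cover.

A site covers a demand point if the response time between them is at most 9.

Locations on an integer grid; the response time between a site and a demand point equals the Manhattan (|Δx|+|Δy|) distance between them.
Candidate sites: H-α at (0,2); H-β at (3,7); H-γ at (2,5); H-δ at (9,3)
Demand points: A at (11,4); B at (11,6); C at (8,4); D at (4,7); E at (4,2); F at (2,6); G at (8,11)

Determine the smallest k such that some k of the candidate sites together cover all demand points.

2

Coverage sets (demand points within 9 of each site):
  H-α: {D, E, F}
  H-β: {B, C, D, E, F, G}
  H-γ: {C, D, E, F}
  H-δ: {A, B, C, D, E, G}
No single site covers all 7 demand points.
But {H-α, H-δ} covers everything, so the minimum is 2.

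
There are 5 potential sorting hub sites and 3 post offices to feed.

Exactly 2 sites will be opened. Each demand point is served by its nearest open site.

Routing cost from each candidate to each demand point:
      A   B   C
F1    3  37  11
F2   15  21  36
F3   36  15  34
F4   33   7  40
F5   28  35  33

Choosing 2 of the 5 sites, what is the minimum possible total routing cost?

Open {F1, F4}.
  A→F1 3, B→F4 7, C→F1 11  ⇒ total 21.
Compare {F1, F3}: total 29.
Compare {F1, F2}: total 35.
No size-2 selection does better; minimum is 21.

21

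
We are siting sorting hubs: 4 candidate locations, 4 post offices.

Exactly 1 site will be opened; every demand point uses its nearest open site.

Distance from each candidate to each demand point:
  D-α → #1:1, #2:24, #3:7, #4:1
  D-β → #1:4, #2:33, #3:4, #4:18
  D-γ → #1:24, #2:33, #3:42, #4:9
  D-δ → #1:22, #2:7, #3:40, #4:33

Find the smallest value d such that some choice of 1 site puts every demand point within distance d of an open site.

24

Open {D-α}.
  Farthest demand point is #2 at distance 24 (to D-α); all others are ≤ 24.
With {D-β} the worst case is 33.
With {D-δ} the worst case is 40.
No size-1 selection achieves below 24.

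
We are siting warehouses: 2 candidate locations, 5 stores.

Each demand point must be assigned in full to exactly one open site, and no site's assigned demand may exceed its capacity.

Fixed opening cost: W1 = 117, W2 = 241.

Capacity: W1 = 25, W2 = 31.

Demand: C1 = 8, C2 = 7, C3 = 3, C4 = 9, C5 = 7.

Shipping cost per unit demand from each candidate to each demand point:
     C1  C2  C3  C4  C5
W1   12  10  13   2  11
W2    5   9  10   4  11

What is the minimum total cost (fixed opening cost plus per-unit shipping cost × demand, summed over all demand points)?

Open {W1, W2}; cheapest assignment that respects the capacities:
  W1 (cap 25, load 16): C4, C5 — cost 9×2 + 7×11 = 95
  W2 (cap 31, load 18): C1, C2, C3 — cost 8×5 + 7×9 + 3×10 = 133
  Shipping 228, fixed 358 → total 586.
  Any other capacity-feasible assignment to {W1, W2} ships for at least 228.
Total demand is 34 and no other set of sites has combined capacity ≥ 34, so {W1, W2} is the only feasible choice of open sites. Minimum: 586.

586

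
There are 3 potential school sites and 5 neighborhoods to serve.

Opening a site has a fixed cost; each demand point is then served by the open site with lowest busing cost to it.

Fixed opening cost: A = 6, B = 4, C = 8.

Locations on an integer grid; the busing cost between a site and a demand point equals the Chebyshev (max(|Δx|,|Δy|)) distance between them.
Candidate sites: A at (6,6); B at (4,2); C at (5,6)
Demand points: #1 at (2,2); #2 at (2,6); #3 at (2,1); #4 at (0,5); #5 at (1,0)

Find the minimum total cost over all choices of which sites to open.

19

Open {B}: assign each demand point to its cheapest open site.
  #1→B 2, #2→B 4, #3→B 2, #4→B 4, #5→B 3
  busing cost 15, fixed 4 → total 19.
Compare {A, B}: busing cost 15 + fixed 10 = 25.
Compare {B, C}: busing cost 14 + fixed 12 = 26.
Compare {A}: busing cost 25 + fixed 6 = 31.
All other subsets cost ≥ 25. Minimum total cost: 19.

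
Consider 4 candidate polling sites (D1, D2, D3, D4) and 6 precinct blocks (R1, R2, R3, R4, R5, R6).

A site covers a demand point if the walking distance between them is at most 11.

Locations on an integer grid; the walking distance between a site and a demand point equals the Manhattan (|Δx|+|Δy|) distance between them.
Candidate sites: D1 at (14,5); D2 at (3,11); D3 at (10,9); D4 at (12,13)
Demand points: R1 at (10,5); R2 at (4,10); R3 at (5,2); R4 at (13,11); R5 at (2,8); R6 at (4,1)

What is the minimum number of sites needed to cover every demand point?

2

Coverage sets (demand points within 11 of each site):
  D1: {R1, R4}
  D2: {R2, R3, R4, R5, R6}
  D3: {R1, R2, R4, R5}
  D4: {R1, R2, R4}
No single site covers all 6 demand points.
But {D1, D2} covers everything, so the minimum is 2.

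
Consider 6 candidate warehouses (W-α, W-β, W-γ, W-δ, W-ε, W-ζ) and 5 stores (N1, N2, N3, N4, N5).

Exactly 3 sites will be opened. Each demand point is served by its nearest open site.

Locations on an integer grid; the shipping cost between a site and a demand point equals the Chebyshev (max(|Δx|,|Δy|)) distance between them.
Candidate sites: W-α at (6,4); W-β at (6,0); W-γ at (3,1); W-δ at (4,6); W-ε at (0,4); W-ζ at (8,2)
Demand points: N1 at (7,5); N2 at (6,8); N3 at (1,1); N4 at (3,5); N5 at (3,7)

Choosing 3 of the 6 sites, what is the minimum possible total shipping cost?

7

Open {W-α, W-γ, W-δ}.
  N1→W-α 1, N2→W-δ 2, N3→W-γ 2, N4→W-δ 1, N5→W-δ 1  ⇒ total 7.
Compare {W-α, W-δ, W-ε}: total 8.
Compare {W-β, W-γ, W-δ}: total 9.
No size-3 selection does better; minimum is 7.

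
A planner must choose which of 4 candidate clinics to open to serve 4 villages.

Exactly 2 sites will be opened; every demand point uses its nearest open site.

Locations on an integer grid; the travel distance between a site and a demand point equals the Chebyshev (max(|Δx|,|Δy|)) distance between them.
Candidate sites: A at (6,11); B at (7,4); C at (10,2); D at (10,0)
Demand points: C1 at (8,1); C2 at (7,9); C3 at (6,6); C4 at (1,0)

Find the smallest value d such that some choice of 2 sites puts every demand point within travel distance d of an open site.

Open {A, B}.
  Farthest demand point is C4 at travel distance 6 (to B); all others are ≤ 6.
With {B, C} the worst case is 6.
With {B, D} the worst case is 6.
No size-2 selection achieves below 6.

6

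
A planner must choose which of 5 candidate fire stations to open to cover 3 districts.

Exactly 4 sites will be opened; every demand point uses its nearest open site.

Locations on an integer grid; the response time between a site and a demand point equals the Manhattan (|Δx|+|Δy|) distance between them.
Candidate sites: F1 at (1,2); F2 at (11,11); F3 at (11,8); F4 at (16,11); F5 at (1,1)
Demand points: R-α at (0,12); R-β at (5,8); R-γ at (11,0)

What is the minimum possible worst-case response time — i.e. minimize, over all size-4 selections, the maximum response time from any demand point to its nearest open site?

11

Open {F1, F2, F3, F4}.
  Farthest demand point is R-α at response time 11 (to F1); all others are ≤ 11.
With {F1, F2, F3, F5} the worst case is 11.
With {F1, F2, F4, F5} the worst case is 11.
No size-4 selection achieves below 11.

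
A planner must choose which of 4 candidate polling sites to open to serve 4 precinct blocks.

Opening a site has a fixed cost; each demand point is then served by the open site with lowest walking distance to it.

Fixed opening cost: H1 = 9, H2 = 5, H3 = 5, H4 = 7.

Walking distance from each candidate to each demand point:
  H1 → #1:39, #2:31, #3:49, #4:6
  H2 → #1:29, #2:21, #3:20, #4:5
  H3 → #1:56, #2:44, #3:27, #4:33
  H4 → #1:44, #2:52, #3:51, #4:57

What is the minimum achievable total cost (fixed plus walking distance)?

80

Open {H2}: assign each demand point to its cheapest open site.
  #1→H2 29, #2→H2 21, #3→H2 20, #4→H2 5
  walking distance 75, fixed 5 → total 80.
Compare {H2, H3}: walking distance 75 + fixed 10 = 85.
Compare {H2, H4}: walking distance 75 + fixed 12 = 87.
Compare {H1, H2}: walking distance 75 + fixed 14 = 89.
All other subsets cost ≥ 85. Minimum total cost: 80.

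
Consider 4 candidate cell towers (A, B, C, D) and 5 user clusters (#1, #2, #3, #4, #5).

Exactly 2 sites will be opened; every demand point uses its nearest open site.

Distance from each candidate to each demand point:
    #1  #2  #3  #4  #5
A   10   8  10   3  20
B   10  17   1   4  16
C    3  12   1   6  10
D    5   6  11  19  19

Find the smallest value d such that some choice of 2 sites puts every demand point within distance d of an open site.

10

Open {A, C}.
  Farthest demand point is #5 at distance 10 (to C); all others are ≤ 10.
With {C, D} the worst case is 10.
With {B, C} the worst case is 12.
No size-2 selection achieves below 10.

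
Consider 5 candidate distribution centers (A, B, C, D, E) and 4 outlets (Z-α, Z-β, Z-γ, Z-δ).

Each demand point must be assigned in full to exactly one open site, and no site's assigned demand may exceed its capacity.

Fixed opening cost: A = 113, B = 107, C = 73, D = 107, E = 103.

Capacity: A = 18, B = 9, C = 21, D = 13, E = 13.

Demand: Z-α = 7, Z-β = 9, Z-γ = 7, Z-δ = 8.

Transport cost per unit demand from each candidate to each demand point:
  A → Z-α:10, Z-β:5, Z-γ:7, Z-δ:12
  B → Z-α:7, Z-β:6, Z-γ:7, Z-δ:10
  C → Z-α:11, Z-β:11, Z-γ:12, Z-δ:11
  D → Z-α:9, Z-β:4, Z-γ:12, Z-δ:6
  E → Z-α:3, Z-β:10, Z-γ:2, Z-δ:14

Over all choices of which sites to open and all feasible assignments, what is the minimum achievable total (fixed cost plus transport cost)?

Open {A, C}; cheapest assignment that respects the capacities:
  A (cap 18, load 16): Z-β, Z-γ — cost 9×5 + 7×7 = 94
  C (cap 21, load 15): Z-α, Z-δ — cost 7×11 + 8×11 = 165
  Shipping 259, fixed 186 → total 445.
  Any other capacity-feasible assignment to {A, C} ships for at least 259.
Compare {A, D, E}: its best feasible assignment gives total 486.
Compare {A, C, E}: its best feasible assignment gives total 492.
Every other set of open sites that can feasibly serve all demand totals ≥ 486 even under its best assignment. Minimum: 445.

445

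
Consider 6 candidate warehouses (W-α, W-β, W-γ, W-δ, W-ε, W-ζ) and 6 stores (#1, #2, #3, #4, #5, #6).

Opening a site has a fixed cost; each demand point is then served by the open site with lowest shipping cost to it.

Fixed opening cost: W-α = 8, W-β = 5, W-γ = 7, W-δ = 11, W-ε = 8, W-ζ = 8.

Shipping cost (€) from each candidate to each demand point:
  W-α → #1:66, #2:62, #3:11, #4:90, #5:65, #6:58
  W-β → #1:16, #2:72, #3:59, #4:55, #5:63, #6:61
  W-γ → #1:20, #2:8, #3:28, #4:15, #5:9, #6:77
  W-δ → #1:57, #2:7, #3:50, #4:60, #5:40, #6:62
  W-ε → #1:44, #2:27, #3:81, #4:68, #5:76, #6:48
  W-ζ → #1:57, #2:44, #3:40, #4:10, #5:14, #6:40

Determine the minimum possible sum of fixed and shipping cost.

121

Open {W-α, W-γ, W-ζ}: assign each demand point to its cheapest open site.
  #1→W-γ 20, #2→W-γ 8, #3→W-α 11, #4→W-ζ 10, #5→W-γ 9, #6→W-ζ 40
  shipping cost 98, fixed 23 → total 121.
Compare {W-α, W-β, W-γ, W-ζ}: shipping cost 94 + fixed 28 = 122.
Compare {W-α, W-γ, W-ε, W-ζ}: shipping cost 98 + fixed 31 = 129.
Compare {W-γ, W-ζ}: shipping cost 115 + fixed 15 = 130.
All other subsets cost ≥ 122. Minimum total cost: 121.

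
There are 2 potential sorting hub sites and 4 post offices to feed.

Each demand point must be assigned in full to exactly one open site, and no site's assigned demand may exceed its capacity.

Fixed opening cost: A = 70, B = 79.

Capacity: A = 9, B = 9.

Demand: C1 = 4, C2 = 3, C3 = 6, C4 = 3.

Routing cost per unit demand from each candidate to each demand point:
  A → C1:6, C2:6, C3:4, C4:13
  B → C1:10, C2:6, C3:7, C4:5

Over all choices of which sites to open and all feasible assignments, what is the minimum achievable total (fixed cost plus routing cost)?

Open {A, B}; cheapest assignment that respects the capacities:
  A (cap 9, load 9): C2, C3 — cost 3×6 + 6×4 = 42
  B (cap 9, load 7): C1, C4 — cost 4×10 + 3×5 = 55
  Shipping 97, fixed 149 → total 246.
  Any other capacity-feasible assignment to {A, B} ships for at least 97.
Total demand is 16 and no other set of sites has combined capacity ≥ 16, so {A, B} is the only feasible choice of open sites. Minimum: 246.

246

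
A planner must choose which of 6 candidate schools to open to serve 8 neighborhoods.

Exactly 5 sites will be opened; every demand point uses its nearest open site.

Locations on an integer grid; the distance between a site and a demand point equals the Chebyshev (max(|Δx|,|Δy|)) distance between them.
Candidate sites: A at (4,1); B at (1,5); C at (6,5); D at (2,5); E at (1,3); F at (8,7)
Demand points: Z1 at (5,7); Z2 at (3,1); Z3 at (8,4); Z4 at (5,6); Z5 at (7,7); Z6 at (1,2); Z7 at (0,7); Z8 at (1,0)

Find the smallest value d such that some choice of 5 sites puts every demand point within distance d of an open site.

3

Open {A, B, C, D, E}.
  Farthest demand point is Z8 at distance 3 (to A); all others are ≤ 3.
With {A, B, C, D, F} the worst case is 3.
With {A, B, C, E, F} the worst case is 3.
No size-5 selection achieves below 3.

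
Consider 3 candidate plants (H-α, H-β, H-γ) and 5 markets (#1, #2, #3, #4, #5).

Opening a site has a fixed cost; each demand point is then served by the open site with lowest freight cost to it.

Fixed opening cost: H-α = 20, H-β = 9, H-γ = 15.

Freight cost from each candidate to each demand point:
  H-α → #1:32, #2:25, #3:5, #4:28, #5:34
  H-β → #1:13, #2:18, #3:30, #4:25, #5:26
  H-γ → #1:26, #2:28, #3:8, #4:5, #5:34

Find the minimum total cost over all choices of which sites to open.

Open {H-β, H-γ}: assign each demand point to its cheapest open site.
  #1→H-β 13, #2→H-β 18, #3→H-γ 8, #4→H-γ 5, #5→H-β 26
  freight cost 70, fixed 24 → total 94.
Compare {H-α, H-β, H-γ}: freight cost 67 + fixed 44 = 111.
Compare {H-γ}: freight cost 101 + fixed 15 = 116.
Compare {H-α, H-β}: freight cost 87 + fixed 29 = 116.
All other subsets cost ≥ 111. Minimum total cost: 94.

94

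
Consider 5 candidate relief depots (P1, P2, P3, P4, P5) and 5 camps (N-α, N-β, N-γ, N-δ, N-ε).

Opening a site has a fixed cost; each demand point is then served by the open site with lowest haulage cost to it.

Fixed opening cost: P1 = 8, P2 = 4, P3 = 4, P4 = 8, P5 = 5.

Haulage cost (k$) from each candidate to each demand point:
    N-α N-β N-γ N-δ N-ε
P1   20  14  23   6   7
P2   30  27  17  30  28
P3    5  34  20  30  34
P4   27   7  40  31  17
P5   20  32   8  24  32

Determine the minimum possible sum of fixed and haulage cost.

57

Open {P1, P3, P5}: assign each demand point to its cheapest open site.
  N-α→P3 5, N-β→P1 14, N-γ→P5 8, N-δ→P1 6, N-ε→P1 7
  haulage cost 40, fixed 17 → total 57.
Compare {P1, P3, P4, P5}: haulage cost 33 + fixed 25 = 58.
Compare {P1, P2, P3, P5}: haulage cost 40 + fixed 21 = 61.
Compare {P1, P2, P3, P4, P5}: haulage cost 33 + fixed 29 = 62.
All other subsets cost ≥ 58. Minimum total cost: 57.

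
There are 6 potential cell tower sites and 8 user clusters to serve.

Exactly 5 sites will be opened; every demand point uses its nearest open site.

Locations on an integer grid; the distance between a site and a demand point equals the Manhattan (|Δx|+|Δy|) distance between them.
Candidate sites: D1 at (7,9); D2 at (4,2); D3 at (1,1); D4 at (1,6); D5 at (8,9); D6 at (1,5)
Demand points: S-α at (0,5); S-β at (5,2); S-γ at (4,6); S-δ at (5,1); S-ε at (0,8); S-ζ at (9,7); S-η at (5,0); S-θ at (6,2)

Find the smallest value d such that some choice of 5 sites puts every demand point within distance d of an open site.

3

Open {D1, D2, D3, D4, D5}.
  Farthest demand point is S-γ at distance 3 (to D4); all others are ≤ 3.
With {D1, D2, D4, D5, D6} the worst case is 3.
With {D2, D3, D4, D5, D6} the worst case is 3.
No size-5 selection achieves below 3.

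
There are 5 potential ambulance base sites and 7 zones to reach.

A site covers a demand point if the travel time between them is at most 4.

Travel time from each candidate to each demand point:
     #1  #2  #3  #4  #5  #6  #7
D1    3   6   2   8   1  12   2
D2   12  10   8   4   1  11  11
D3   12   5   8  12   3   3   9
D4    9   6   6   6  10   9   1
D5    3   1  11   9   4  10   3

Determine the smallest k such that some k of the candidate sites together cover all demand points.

4

Coverage sets (demand points within 4 of each site):
  D1: {#1, #3, #5, #7}
  D2: {#4, #5}
  D3: {#5, #6}
  D4: {#7}
  D5: {#1, #2, #5, #7}
No 3 sites suffice: every size-3 union leaves at least one demand point uncovered.
But {D1, D2, D3, D5} covers everything, so the minimum is 4.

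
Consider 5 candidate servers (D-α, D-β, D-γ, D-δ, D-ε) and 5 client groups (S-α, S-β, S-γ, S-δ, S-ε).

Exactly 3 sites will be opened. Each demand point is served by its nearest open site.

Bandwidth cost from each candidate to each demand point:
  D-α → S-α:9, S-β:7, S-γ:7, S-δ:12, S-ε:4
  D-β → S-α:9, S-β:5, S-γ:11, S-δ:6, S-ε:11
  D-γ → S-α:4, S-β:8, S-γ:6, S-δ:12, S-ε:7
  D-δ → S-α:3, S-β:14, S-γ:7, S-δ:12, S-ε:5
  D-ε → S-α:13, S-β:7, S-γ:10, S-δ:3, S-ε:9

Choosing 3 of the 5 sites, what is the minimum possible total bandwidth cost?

Open {D-β, D-δ, D-ε}.
  S-α→D-δ 3, S-β→D-β 5, S-γ→D-δ 7, S-δ→D-ε 3, S-ε→D-δ 5  ⇒ total 23.
Compare {D-α, D-γ, D-ε}: total 24.
Compare {D-α, D-δ, D-ε}: total 24.
No size-3 selection does better; minimum is 23.

23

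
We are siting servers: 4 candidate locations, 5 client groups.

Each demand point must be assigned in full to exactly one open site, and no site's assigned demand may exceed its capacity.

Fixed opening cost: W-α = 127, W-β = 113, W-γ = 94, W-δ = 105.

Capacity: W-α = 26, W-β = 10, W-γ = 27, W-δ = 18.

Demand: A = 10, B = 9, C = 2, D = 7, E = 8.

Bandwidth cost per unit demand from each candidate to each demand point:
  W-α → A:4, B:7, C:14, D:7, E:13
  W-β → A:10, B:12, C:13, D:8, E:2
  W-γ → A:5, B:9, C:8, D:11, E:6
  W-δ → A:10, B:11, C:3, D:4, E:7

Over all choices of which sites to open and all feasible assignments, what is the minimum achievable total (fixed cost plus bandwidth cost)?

412

Open {W-γ, W-δ}; cheapest assignment that respects the capacities:
  W-γ (cap 27, load 27): A, B, E — cost 10×5 + 9×9 + 8×6 = 179
  W-δ (cap 18, load 9): C, D — cost 2×3 + 7×4 = 34
  Shipping 213, fixed 199 → total 412.
  Any other capacity-feasible assignment to {W-γ, W-δ} ships for at least 213.
Compare {W-α, W-δ}: its best feasible assignment gives total 425.
Compare {W-α, W-β}: its best feasible assignment gives total 434.
Every other set of open sites that can feasibly serve all demand totals ≥ 425 even under its best assignment. Minimum: 412.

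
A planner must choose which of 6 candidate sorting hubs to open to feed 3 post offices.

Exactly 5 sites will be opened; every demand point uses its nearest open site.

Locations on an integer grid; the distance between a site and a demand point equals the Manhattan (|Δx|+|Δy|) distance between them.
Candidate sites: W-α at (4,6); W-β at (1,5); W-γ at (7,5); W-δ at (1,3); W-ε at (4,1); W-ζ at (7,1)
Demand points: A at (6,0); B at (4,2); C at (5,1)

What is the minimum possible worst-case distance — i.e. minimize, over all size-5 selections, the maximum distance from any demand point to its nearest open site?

Open {W-α, W-β, W-γ, W-ε, W-ζ}.
  Farthest demand point is A at distance 2 (to W-ζ); all others are ≤ 2.
With {W-α, W-β, W-δ, W-ε, W-ζ} the worst case is 2.
With {W-α, W-γ, W-δ, W-ε, W-ζ} the worst case is 2.
No size-5 selection achieves below 2.

2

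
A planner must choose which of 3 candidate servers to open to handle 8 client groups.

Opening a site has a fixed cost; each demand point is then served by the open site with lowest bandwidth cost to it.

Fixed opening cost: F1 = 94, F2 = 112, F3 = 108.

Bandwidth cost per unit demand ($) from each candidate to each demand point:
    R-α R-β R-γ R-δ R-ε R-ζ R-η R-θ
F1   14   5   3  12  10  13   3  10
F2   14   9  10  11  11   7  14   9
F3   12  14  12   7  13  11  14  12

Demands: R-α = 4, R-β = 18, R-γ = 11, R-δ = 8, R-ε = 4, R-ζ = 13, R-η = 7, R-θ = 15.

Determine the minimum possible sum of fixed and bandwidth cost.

749

Open {F1}: assign each demand point to its cheapest open site.
  R-α→F1 4×14=56, R-β→F1 18×5=90, R-γ→F1 11×3=33, R-δ→F1 8×12=96, R-ε→F1 4×10=40, R-ζ→F1 13×13=169, R-η→F1 7×3=21, R-θ→F1 15×10=150
  bandwidth cost 655, fixed 94 → total 749.
Compare {F1, F2}: bandwidth cost 554 + fixed 206 = 760.
Compare {F1, F3}: bandwidth cost 581 + fixed 202 = 783.
Compare {F1, F2, F3}: bandwidth cost 514 + fixed 314 = 828.
All other subsets cost ≥ 760. Minimum total cost: 749.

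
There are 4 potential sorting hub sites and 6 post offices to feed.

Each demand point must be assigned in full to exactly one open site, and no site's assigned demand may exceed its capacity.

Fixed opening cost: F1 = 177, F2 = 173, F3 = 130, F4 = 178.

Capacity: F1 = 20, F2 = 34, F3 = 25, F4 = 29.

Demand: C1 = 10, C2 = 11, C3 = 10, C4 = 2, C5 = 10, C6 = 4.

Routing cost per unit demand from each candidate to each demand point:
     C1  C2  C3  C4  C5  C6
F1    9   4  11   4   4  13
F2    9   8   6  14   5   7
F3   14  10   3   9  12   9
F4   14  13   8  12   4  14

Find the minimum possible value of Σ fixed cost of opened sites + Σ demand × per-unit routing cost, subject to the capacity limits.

615

Open {F2, F3}; cheapest assignment that respects the capacities:
  F2 (cap 34, load 31): C1, C2, C5 — cost 10×9 + 11×8 + 10×5 = 228
  F3 (cap 25, load 16): C3, C4, C6 — cost 10×3 + 2×9 + 4×9 = 84
  Shipping 312, fixed 303 → total 615.
  Any other capacity-feasible assignment to {F2, F3} ships for at least 312.
Compare {F1, F2}: its best feasible assignment gives total 630.
Compare {F3, F4}: its best feasible assignment gives total 688.
Every other set of open sites that can feasibly serve all demand totals ≥ 630 even under its best assignment. Minimum: 615.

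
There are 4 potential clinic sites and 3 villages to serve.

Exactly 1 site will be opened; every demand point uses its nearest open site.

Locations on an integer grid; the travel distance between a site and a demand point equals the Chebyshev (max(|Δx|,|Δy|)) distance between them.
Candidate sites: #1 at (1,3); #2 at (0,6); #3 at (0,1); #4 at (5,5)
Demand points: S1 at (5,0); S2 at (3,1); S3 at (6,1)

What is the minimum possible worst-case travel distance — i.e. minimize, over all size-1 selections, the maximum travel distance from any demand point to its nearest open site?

Open {#1}.
  Farthest demand point is S3 at travel distance 5 (to #1); all others are ≤ 5.
With {#4} the worst case is 5.
With {#2} the worst case is 6.
No size-1 selection achieves below 5.

5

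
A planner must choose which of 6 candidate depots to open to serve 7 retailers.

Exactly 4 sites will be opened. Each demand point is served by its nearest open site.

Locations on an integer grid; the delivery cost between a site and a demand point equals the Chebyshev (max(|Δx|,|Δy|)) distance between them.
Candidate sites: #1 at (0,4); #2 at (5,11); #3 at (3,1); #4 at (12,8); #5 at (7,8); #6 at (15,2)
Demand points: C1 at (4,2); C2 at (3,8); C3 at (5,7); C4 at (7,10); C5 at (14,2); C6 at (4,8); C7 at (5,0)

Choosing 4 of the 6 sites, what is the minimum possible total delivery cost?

14

Open {#2, #3, #5, #6}.
  C1→#3 1, C2→#2 3, C3→#5 2, C4→#2 2, C5→#6 1, C6→#2 3, C7→#3 2  ⇒ total 14.
Compare {#1, #3, #5, #6}: total 15.
Compare {#3, #4, #5, #6}: total 15.
No size-4 selection does better; minimum is 14.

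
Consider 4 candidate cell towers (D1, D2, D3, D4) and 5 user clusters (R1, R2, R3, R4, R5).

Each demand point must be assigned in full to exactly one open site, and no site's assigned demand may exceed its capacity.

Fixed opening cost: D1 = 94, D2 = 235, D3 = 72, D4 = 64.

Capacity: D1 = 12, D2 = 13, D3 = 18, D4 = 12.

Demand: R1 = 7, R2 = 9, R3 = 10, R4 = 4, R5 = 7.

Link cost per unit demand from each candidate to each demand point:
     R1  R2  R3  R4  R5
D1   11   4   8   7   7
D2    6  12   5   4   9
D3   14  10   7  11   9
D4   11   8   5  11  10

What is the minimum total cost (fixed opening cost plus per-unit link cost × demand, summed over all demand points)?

520

Open {D1, D3, D4}; cheapest assignment that respects the capacities:
  D1 (cap 12, load 9): R2 — cost 9×4 = 36
  D3 (cap 18, load 17): R3, R5 — cost 10×7 + 7×9 = 133
  D4 (cap 12, load 11): R1, R4 — cost 7×11 + 4×11 = 121
  Shipping 290, fixed 230 → total 520.
  Any other capacity-feasible assignment to {D1, D3, D4} ships for at least 290.
Compare {D1, D2, D3}: its best feasible assignment gives total 628.
Compare {D2, D3, D4}: its best feasible assignment gives total 632.
Every other set of open sites that can feasibly serve all demand totals ≥ 628 even under its best assignment. Minimum: 520.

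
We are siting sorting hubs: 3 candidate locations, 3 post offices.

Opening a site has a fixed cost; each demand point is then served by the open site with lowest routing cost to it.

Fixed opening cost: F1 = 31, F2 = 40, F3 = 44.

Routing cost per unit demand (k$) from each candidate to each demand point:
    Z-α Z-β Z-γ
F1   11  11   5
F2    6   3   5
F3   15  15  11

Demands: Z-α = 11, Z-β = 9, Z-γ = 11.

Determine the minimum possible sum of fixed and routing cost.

Open {F2}: assign each demand point to its cheapest open site.
  Z-α→F2 11×6=66, Z-β→F2 9×3=27, Z-γ→F2 11×5=55
  routing cost 148, fixed 40 → total 188.
Compare {F1, F2}: routing cost 148 + fixed 71 = 219.
Compare {F2, F3}: routing cost 148 + fixed 84 = 232.
Compare {F1, F2, F3}: routing cost 148 + fixed 115 = 263.
All other subsets cost ≥ 219. Minimum total cost: 188.

188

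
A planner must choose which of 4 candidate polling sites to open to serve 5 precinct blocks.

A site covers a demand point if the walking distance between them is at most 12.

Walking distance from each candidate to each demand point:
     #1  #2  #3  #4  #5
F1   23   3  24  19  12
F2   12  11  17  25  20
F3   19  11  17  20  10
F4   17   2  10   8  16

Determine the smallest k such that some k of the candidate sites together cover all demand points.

Coverage sets (demand points within 12 of each site):
  F1: {#2, #5}
  F2: {#1, #2}
  F3: {#2, #5}
  F4: {#2, #3, #4}
No 2 sites suffice: every size-2 union leaves at least one demand point uncovered.
But {F1, F2, F4} covers everything, so the minimum is 3.

3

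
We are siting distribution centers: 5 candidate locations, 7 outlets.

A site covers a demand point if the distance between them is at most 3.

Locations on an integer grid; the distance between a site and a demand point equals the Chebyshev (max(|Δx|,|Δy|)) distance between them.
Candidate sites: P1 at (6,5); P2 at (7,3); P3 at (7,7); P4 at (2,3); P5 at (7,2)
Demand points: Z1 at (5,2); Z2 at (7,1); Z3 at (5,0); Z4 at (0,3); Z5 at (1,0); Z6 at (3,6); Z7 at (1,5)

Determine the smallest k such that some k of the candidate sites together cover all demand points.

Coverage sets (demand points within 3 of each site):
  P1: {Z1, Z6}
  P2: {Z1, Z2, Z3}
  P3: {}
  P4: {Z1, Z3, Z4, Z5, Z6, Z7}
  P5: {Z1, Z2, Z3}
No single site covers all 7 demand points.
But {P2, P4} covers everything, so the minimum is 2.

2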